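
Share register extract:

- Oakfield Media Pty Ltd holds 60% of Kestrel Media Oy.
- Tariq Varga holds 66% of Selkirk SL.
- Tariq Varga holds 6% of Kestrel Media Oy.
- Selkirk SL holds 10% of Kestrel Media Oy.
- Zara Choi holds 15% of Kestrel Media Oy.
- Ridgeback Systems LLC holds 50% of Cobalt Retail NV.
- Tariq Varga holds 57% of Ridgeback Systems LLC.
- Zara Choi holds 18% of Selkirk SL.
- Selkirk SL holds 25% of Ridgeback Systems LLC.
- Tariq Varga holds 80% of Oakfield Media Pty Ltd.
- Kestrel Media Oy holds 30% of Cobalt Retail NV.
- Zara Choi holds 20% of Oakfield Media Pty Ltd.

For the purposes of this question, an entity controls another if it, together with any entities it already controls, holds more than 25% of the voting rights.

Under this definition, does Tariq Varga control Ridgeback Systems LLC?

Yes

Tariq holds 66% of Selkirk, so Tariq controls Selkirk.
Selkirk and Tariq together hold 25% + 57% = 82% of Ridgeback, so Tariq controls Ridgeback.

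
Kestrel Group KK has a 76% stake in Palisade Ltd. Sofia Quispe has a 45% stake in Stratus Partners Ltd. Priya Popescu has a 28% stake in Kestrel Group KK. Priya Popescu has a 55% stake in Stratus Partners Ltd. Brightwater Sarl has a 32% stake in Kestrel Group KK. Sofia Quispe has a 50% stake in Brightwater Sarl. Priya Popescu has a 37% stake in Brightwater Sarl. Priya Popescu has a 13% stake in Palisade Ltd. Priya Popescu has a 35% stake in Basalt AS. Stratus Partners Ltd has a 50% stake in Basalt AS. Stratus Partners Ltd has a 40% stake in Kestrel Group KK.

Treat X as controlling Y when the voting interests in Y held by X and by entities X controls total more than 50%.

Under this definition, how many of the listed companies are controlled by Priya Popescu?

Priya holds 55% of Stratus, so Priya controls Stratus.
Stratus and Priya together hold 40% + 28% = 68% of Kestrel, so Priya controls Kestrel.
Priya and Stratus together hold 35% + 50% = 85% of Basalt, so Priya controls Basalt.
Priya and Kestrel together hold 13% + 76% = 89% of Palisade, so Priya controls Palisade.
No other company's threshold is met.
Priya controls 4 companies.

4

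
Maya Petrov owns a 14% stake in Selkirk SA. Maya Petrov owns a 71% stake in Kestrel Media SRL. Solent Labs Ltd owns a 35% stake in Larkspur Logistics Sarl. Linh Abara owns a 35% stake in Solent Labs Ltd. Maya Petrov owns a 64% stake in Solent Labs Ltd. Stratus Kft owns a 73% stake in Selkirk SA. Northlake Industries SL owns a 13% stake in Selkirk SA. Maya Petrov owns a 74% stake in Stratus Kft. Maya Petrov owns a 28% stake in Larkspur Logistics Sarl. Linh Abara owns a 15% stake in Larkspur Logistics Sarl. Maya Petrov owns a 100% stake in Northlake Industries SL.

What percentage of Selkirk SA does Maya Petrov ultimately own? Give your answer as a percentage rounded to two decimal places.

81.02%

Maya reaches Selkirk along 3 paths.
Via Northlake: 100% × 13% = 13%.
Via Stratus: 74% × 73% = 54.02%.
Direct stake: 14% = 14%.
Total: 13% + 54.02% + 14% = 81.02%.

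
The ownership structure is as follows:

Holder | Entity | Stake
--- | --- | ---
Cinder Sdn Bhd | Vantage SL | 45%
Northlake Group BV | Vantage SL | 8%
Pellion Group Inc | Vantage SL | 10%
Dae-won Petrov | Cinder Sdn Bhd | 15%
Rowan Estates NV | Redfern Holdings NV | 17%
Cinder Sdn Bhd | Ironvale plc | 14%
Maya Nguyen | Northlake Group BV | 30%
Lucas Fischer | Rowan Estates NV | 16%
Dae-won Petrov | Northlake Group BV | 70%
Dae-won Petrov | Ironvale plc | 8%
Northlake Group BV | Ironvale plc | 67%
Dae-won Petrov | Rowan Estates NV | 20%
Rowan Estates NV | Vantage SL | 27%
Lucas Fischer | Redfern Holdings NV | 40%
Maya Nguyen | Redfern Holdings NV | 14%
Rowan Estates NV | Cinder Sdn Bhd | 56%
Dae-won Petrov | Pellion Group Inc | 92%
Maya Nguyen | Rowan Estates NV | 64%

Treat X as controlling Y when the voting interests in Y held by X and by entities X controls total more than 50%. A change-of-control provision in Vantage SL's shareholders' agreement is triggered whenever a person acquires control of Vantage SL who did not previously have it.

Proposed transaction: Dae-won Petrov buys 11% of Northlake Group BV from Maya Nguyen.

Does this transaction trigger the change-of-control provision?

The purchase adds only to Dae-won's holdings (Maya's stake shrinks), so Dae-won is the only person who could newly come to control Vantage.
Dae-won holds 70% of Northlake, so Dae-won controls Northlake.
Dae-won holds 92% of Pellion, so Dae-won controls Pellion.
Dae-won and Northlake together hold 8% + 67% = 75% of Ironvale, so Dae-won controls Ironvale.
In Vantage, Dae-won's side holds only 8% + 10% = 18%, not > 50%.
So before the transaction, Dae-won does not control Vantage.
After the purchase, Dae-won's direct stake in Northlake rises to 70% + 11% = 81%, and Maya's stake falls to 19%.
Dae-won holds 81% of Northlake, so Dae-won controls Northlake.
After the transaction, Dae-won's side holds 8% + 10% = 18% of Vantage, not > 50%, so Dae-won still does not control Vantage.
No new person acquires control, so the clause is not triggered.

No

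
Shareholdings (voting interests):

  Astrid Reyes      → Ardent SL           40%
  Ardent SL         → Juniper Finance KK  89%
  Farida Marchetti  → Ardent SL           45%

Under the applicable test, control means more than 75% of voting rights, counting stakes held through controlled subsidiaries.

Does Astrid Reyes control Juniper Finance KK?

No

Astrid's largest direct stake is 40% in Ardent, which does not meet the threshold, so Astrid controls no company.
Neither Astrid nor any entity Astrid controls holds any voting interest in Juniper.
So Astrid does not control Juniper.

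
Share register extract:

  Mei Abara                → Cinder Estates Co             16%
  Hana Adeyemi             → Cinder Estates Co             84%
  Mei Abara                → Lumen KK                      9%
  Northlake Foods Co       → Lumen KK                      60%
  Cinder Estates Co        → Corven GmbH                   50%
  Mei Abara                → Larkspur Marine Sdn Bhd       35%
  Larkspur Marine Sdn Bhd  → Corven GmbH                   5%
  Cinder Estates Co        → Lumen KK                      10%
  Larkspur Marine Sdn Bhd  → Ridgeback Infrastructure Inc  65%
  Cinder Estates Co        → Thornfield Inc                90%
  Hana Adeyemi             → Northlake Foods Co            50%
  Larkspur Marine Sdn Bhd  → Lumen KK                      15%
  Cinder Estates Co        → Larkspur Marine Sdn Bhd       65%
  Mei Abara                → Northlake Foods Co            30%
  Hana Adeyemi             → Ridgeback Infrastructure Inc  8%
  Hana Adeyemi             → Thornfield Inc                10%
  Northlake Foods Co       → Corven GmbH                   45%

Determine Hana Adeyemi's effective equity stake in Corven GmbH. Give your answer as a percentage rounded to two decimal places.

Hana reaches Corven along 3 paths.
Via Cinder: 84% × 50% = 42%.
Via Cinder → Larkspur: 84% × 65% × 5% = 2.73%.
Via Northlake: 50% × 45% = 22.5%.
Total: 42% + 2.73% + 22.5% = 67.23%.

67.23%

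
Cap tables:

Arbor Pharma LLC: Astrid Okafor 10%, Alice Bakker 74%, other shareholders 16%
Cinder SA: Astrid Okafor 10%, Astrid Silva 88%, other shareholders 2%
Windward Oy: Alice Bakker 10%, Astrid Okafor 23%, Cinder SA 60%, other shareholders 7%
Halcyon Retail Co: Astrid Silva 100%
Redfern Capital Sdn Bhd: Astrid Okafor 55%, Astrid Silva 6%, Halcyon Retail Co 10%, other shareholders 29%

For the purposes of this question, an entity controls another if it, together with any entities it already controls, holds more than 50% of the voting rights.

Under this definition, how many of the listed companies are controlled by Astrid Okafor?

Astrid Okafor holds 55% of Redfern, so Astrid Okafor controls Redfern.
No other company's threshold is met.
Astrid Okafor controls 1 company.

1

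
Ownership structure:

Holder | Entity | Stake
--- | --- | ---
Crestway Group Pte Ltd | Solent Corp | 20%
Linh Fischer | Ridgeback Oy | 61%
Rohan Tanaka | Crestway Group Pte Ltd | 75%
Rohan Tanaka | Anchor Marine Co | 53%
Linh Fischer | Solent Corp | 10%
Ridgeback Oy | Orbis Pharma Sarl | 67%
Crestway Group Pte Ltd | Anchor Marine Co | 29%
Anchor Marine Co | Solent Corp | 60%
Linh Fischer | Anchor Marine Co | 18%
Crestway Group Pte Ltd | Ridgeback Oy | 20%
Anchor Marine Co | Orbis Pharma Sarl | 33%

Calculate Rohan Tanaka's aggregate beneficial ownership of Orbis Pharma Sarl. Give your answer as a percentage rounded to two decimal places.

Rohan reaches Orbis along 3 paths.
Via Crestway → Ridgeback: 75% × 20% × 67% = 10.05%.
Via Crestway → Anchor: 75% × 29% × 33% = 7.1775%.
Via Anchor: 53% × 33% = 17.49%.
Total: 10.05% + 7.1775% + 17.49% = 34.7175%.
Rounded: 34.72%.

34.72%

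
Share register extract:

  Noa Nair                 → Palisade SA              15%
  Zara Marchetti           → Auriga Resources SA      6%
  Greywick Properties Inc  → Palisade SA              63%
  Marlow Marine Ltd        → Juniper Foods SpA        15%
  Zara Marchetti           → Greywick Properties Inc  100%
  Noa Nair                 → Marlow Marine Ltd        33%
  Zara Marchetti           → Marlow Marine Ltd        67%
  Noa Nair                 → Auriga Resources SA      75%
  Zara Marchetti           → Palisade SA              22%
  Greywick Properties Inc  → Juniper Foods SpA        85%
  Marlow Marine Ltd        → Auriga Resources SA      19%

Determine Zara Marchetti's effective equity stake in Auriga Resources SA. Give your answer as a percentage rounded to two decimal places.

Zara reaches Auriga along 2 paths.
Direct stake: 6% = 6%.
Via Marlow: 67% × 19% = 12.73%.
Total: 6% + 12.73% = 18.73%.

18.73%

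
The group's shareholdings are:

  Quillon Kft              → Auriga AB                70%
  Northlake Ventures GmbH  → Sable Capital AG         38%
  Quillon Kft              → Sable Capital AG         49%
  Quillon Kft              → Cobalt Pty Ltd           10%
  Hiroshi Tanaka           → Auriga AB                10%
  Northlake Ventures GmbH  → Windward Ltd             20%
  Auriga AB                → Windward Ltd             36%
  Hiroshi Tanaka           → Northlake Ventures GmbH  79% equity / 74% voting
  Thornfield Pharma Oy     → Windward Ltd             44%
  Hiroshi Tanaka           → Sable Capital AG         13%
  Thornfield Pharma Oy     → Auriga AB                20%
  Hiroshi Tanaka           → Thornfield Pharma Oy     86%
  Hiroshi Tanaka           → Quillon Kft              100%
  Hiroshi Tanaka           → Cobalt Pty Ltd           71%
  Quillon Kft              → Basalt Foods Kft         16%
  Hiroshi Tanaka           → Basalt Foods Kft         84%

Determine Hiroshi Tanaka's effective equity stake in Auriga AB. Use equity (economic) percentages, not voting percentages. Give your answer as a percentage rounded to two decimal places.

97.20%

Hiroshi reaches Auriga along 3 paths.
Direct stake: 10% = 10%.
Via Quillon: 100% × 70% = 70%.
Via Thornfield: 86% × 20% = 17.2%.
Total: 10% + 70% + 17.2% = 97.2%.
Rounded: 97.20%.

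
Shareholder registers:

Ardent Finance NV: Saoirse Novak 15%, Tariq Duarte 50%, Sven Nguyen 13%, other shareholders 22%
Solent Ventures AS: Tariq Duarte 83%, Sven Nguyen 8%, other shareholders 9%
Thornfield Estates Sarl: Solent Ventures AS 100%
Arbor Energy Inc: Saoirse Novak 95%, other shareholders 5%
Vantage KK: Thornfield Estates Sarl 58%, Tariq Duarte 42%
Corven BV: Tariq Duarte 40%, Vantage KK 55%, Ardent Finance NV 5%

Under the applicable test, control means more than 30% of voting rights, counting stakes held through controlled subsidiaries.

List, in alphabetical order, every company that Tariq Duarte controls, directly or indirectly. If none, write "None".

Ardent Finance NV, Corven BV, Solent Ventures AS, Thornfield Estates Sarl, Vantage KK

Tariq holds 50% of Ardent, so Tariq controls Ardent.
Tariq holds 83% of Solent, so Tariq controls Solent.
Solent holds 100% of Thornfield, so Tariq controls Thornfield.
Thornfield and Tariq together hold 58% + 42% = 100% of Vantage, so Tariq controls Vantage.
Tariq and Vantage and Ardent together hold 40% + 55% + 5% = 100% of Corven, so Tariq controls Corven.
No other company's threshold is met.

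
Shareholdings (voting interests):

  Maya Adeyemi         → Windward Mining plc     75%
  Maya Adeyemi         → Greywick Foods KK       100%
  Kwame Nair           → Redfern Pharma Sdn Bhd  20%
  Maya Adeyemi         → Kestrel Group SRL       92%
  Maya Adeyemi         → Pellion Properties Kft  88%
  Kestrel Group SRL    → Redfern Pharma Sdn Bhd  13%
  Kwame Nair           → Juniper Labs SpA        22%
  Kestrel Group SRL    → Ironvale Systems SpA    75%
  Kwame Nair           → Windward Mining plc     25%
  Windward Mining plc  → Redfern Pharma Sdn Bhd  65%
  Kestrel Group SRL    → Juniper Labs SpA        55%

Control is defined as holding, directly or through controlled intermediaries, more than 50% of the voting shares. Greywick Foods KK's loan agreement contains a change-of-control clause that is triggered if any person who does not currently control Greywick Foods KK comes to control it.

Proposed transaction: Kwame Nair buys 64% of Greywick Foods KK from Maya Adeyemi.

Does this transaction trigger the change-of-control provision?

The purchase adds only to Kwame's holdings (Maya's stake shrinks), so Kwame is the only person who could newly come to control Greywick.
Kwame's largest direct stake is 25% in Windward, which does not meet the threshold, so Kwame controls no company.
Neither Kwame nor any entity Kwame controls holds any voting interest in Greywick.
So before the transaction, Kwame does not control Greywick.
After the purchase, Kwame holds 64% of Greywick directly, and Maya's stake falls to 36%.
Kwame holds 64% of Greywick, so Kwame controls Greywick.
Kwame did not control Greywick before and does after, so the clause is triggered.

Yes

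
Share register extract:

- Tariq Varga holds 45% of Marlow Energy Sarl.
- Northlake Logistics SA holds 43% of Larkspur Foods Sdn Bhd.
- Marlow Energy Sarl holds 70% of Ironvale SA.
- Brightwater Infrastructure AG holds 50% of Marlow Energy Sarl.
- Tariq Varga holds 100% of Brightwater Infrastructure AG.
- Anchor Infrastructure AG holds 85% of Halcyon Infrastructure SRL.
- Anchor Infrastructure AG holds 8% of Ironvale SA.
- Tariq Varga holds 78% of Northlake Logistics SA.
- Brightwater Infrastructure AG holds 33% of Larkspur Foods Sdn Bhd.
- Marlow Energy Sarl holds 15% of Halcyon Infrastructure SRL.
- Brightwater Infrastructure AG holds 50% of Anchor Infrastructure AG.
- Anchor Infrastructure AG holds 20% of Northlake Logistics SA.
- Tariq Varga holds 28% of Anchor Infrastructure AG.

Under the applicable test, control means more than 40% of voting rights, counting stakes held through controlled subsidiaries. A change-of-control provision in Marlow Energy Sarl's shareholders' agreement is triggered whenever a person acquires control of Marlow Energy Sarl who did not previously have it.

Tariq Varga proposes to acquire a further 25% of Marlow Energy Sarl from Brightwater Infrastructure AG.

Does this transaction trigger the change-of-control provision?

No

The purchase adds only to Tariq's holdings (Brightwater's stake shrinks), so Tariq is the only person who could newly come to control Marlow.
Tariq holds 100% of Brightwater, so Tariq controls Brightwater.
Brightwater and Tariq together hold 50% + 45% = 95% of Marlow, so Tariq controls Marlow.
So Tariq already controls Marlow before the transaction.
After the purchase, Tariq's direct stake in Marlow rises to 45% + 25% = 70%, and Brightwater's stake falls to 25%.
Tariq controlled Marlow already, so this is not a new person acquiring control; every other person's position is unchanged or reduced.
No new person acquires control, so the clause is not triggered.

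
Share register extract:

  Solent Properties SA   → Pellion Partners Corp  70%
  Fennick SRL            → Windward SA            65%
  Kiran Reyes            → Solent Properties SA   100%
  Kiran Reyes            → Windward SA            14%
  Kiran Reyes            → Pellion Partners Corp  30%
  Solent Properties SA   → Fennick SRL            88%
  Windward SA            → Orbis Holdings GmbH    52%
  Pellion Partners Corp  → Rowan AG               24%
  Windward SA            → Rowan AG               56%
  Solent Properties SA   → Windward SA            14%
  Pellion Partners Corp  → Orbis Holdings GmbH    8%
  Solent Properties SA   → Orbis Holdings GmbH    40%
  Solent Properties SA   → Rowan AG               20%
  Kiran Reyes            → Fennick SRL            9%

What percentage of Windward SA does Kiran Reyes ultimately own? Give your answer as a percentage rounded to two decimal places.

Kiran reaches Windward along 4 paths.
Via Solent → Fennick: 100% × 88% × 65% = 57.2%.
Via Fennick: 9% × 65% = 5.85%.
Via Solent: 100% × 14% = 14%.
Direct stake: 14% = 14%.
Total: 57.2% + 5.85% + 14% + 14% = 91.05%.

91.05%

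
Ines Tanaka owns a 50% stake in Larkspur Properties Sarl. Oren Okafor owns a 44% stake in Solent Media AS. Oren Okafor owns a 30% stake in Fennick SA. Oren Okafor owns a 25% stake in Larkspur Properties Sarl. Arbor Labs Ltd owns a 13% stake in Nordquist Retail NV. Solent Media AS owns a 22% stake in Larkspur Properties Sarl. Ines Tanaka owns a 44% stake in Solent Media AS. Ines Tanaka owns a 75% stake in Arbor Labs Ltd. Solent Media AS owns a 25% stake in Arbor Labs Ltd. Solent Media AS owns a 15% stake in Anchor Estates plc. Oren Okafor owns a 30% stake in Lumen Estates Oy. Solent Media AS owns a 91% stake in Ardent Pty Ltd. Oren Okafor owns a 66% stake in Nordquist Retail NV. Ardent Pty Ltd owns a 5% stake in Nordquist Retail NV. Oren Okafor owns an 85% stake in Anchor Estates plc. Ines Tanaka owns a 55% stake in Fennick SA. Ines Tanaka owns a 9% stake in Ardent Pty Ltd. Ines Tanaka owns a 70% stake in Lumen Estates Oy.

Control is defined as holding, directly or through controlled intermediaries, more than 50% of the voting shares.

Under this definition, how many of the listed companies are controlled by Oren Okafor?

Oren holds 85% of Anchor, so Oren controls Anchor.
Oren holds 66% of Nordquist, so Oren controls Nordquist.
No other company's threshold is met.
Oren controls 2 companies.

2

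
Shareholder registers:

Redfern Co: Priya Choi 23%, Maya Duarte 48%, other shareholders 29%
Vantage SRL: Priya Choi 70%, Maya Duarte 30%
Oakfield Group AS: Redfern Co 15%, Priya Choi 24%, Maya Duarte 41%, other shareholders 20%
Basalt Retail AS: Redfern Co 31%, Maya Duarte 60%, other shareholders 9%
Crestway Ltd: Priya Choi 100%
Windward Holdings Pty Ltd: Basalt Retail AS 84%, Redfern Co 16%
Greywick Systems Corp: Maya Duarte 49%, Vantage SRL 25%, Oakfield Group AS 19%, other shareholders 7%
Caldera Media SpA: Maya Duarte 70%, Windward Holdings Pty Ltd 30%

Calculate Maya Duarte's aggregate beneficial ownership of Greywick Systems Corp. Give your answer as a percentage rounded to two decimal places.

65.66%

Maya reaches Greywick along 4 paths.
Direct stake: 49% = 49%.
Via Vantage: 30% × 25% = 7.5%.
Via Redfern → Oakfield: 48% × 15% × 19% = 1.368%.
Via Oakfield: 41% × 19% = 7.79%.
Total: 49% + 7.5% + 1.368% + 7.79% = 65.658%.
Rounded: 65.66%.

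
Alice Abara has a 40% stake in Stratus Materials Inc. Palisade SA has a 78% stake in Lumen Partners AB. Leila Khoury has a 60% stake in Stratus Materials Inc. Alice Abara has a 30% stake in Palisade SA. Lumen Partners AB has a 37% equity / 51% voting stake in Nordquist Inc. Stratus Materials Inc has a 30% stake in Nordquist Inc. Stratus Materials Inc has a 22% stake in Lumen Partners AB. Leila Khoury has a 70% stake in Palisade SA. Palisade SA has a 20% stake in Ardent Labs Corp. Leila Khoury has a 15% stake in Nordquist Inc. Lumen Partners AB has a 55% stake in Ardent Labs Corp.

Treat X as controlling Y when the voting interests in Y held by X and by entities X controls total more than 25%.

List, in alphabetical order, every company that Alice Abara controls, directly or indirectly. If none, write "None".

Alice holds 30% of Palisade, so Alice controls Palisade.
Alice holds 40% of Stratus, so Alice controls Stratus.
Palisade and Stratus together hold 78% + 22% = 100% of Lumen, so Alice controls Lumen.
Lumen and Palisade together hold 55% + 20% = 75% of Ardent, so Alice controls Ardent.
Stratus and Lumen together hold 30% + 51% = 81% of Nordquist, so Alice controls Nordquist.

Ardent Labs Corp, Lumen Partners AB, Nordquist Inc, Palisade SA, Stratus Materials Inc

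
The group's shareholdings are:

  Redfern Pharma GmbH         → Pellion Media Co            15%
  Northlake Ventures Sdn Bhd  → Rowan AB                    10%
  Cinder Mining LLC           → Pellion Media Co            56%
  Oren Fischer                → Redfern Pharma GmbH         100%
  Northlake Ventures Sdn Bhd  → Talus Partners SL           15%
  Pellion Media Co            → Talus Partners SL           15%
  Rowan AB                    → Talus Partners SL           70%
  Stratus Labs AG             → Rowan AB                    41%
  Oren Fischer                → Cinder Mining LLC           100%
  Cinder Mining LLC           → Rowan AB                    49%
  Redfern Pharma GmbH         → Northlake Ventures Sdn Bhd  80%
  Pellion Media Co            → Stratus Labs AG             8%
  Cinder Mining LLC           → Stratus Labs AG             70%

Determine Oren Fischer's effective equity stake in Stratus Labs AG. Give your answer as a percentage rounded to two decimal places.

Oren reaches Stratus along 3 paths.
Via Cinder → Pellion: 100% × 56% × 8% = 4.48%.
Via Redfern → Pellion: 100% × 15% × 8% = 1.2%.
Via Cinder: 100% × 70% = 70%.
Total: 4.48% + 1.2% + 70% = 75.68%.

75.68%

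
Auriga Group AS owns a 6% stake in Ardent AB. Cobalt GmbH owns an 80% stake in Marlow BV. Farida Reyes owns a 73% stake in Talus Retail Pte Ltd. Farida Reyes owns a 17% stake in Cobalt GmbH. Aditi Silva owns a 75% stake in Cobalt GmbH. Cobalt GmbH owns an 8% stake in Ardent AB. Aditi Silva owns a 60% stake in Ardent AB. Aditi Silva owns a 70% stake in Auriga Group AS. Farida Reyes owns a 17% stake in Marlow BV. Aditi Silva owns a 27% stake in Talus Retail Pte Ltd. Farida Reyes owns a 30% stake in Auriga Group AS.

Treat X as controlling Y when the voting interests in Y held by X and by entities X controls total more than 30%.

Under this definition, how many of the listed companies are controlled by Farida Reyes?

Farida holds 73% of Talus, so Farida controls Talus.
No other company's threshold is met.
Farida controls 1 company.

1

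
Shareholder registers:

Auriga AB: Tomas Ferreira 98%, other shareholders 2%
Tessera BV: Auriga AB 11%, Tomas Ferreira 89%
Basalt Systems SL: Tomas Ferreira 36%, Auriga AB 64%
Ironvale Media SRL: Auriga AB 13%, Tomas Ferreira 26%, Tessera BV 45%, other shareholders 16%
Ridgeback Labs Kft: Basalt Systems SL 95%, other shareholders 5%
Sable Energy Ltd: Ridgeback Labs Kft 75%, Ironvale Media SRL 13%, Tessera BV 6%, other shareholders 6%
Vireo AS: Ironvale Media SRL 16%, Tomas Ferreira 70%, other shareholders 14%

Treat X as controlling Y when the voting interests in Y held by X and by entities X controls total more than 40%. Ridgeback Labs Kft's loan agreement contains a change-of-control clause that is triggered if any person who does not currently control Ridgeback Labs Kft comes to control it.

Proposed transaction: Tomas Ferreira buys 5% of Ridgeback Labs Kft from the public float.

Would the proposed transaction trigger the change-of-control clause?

The purchase changes only Tomas's holdings, so Tomas is the only person who could newly come to control Ridgeback.
Tomas holds 98% of Auriga, so Tomas controls Auriga.
Tomas and Auriga together hold 36% + 64% = 100% of Basalt, so Tomas controls Basalt.
Basalt holds 95% of Ridgeback, so Tomas controls Ridgeback.
So Tomas already controls Ridgeback before the transaction.
After the purchase, Tomas holds 5% of Ridgeback directly.
Tomas controlled Ridgeback already, so this is not a new person acquiring control; every other person's position is unchanged or reduced.
No new person acquires control, so the clause is not triggered.

No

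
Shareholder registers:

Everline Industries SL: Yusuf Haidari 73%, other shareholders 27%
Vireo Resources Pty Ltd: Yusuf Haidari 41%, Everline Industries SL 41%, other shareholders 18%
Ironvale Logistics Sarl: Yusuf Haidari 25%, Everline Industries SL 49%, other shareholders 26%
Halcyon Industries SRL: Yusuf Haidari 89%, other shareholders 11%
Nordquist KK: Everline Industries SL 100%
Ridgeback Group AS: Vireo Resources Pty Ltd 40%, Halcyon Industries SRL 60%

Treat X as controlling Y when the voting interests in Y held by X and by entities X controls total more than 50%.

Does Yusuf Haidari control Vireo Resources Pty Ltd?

Yusuf holds 73% of Everline, so Yusuf controls Everline.
Yusuf and Everline together hold 41% + 41% = 82% of Vireo, so Yusuf controls Vireo.

Yes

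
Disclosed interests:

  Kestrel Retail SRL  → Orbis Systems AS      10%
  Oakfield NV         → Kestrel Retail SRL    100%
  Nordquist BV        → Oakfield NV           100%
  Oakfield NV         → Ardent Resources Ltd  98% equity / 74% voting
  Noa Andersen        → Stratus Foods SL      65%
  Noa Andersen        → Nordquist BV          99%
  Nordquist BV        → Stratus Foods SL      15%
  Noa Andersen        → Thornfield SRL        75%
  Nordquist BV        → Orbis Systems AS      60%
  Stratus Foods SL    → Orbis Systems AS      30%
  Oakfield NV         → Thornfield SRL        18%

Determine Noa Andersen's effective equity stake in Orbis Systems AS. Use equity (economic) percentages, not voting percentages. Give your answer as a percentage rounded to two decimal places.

Noa reaches Orbis along 4 paths.
Via Nordquist: 99% × 60% = 59.4%.
Via Nordquist → Stratus: 99% × 15% × 30% = 4.455%.
Via Stratus: 65% × 30% = 19.5%.
Via Nordquist → Oakfield → Kestrel: 99% × 100% × 100% × 10% = 9.9%.
Total: 59.4% + 4.455% + 19.5% + 9.9% = 93.255%.
Rounded: 93.26%.

93.26%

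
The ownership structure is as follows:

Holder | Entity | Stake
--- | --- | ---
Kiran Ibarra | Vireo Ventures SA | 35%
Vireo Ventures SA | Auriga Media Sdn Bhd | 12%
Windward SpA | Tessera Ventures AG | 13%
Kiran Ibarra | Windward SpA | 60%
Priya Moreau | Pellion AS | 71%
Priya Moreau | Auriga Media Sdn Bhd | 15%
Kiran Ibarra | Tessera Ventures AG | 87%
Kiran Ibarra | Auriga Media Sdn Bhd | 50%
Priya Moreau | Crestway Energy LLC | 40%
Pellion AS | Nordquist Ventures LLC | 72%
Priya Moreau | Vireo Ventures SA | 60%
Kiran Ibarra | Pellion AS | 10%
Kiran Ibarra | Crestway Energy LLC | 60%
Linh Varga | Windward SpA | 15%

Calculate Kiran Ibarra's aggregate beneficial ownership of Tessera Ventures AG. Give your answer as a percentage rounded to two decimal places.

Kiran reaches Tessera along 2 paths.
Via Windward: 60% × 13% = 7.8%.
Direct stake: 87% = 87%.
Total: 7.8% + 87% = 94.8%.
Rounded: 94.80%.

94.80%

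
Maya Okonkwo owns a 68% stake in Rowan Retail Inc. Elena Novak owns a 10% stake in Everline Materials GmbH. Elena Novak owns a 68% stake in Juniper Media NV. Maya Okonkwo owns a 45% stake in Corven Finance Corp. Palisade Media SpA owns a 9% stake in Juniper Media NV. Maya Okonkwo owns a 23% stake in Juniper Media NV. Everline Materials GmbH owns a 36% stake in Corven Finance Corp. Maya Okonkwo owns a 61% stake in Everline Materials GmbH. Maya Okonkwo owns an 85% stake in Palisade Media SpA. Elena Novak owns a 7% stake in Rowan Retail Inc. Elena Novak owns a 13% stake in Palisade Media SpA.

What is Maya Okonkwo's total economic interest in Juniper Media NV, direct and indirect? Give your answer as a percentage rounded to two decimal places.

Maya reaches Juniper along 2 paths.
Direct stake: 23% = 23%.
Via Palisade: 85% × 9% = 7.65%.
Total: 23% + 7.65% = 30.65%.

30.65%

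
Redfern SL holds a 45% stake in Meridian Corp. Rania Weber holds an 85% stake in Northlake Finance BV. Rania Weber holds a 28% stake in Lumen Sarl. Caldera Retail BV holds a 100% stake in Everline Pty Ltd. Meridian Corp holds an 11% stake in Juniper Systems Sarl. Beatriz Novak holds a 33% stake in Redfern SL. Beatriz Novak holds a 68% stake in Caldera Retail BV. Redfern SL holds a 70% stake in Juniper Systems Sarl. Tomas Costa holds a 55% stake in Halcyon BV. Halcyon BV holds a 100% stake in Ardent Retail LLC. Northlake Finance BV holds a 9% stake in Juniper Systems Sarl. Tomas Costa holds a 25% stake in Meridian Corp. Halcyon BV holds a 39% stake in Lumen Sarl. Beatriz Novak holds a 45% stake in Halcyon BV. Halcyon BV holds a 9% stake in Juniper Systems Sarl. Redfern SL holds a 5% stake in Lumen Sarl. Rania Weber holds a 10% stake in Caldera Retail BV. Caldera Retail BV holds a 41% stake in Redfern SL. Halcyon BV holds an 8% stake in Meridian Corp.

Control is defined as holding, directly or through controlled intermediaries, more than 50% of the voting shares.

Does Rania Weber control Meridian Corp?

No

Rania holds 85% of Northlake, so Rania controls Northlake.
Neither Rania nor any entity Rania controls holds any voting interest in Meridian.
So Rania does not control Meridian.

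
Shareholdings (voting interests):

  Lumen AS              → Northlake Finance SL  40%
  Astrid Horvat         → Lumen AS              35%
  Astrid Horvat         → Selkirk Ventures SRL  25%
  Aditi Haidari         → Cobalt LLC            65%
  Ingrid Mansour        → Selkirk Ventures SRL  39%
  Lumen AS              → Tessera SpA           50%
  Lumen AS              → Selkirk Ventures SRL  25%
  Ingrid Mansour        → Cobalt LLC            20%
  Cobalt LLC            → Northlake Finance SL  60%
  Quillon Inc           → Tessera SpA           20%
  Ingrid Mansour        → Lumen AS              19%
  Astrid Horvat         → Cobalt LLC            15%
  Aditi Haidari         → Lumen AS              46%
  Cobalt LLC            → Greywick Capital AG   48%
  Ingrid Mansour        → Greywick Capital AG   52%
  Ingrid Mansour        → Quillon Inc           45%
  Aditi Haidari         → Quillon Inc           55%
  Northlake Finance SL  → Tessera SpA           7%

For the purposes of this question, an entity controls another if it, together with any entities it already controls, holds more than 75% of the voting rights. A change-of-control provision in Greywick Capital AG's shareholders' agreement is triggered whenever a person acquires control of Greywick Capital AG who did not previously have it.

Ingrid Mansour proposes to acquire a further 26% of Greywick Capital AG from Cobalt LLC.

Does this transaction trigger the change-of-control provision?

The purchase adds only to Ingrid's holdings (Cobalt's stake shrinks), so Ingrid is the only person who could newly come to control Greywick.
Ingrid's largest direct stake is 52% in Greywick, which does not meet the threshold, so Ingrid controls no company.
In Greywick, Ingrid's side holds only 52%, not > 75%.
So before the transaction, Ingrid does not control Greywick.
After the purchase, Ingrid's direct stake in Greywick rises to 52% + 26% = 78%, and Cobalt's stake falls to 22%.
Ingrid holds 78% of Greywick, so Ingrid controls Greywick.
Ingrid did not control Greywick before and does after, so the clause is triggered.

Yes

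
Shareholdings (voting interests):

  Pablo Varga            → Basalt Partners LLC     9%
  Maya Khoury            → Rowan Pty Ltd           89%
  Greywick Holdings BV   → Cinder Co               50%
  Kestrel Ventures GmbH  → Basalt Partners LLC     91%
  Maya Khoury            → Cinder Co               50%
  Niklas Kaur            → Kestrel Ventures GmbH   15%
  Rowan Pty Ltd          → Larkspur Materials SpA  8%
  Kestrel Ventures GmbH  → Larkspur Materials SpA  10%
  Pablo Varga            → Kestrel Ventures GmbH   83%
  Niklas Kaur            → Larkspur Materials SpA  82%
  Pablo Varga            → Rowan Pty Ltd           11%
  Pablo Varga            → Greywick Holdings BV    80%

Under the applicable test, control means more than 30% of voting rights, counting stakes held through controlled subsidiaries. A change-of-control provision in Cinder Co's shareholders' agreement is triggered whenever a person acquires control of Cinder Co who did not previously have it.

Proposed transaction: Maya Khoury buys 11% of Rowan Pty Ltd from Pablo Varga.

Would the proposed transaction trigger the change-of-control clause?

No

The purchase adds only to Maya's holdings (Pablo's stake shrinks), so Maya is the only person who could newly come to control Cinder.
Maya holds 50% of Cinder, so Maya controls Cinder.
So Maya already controls Cinder before the transaction.
After the purchase, Maya's direct stake in Rowan rises to 89% + 11% = 100%, and Pablo's stake falls to 0%.
Maya controlled Cinder already, so this is not a new person acquiring control; every other person's position is unchanged or reduced.
No new person acquires control, so the clause is not triggered.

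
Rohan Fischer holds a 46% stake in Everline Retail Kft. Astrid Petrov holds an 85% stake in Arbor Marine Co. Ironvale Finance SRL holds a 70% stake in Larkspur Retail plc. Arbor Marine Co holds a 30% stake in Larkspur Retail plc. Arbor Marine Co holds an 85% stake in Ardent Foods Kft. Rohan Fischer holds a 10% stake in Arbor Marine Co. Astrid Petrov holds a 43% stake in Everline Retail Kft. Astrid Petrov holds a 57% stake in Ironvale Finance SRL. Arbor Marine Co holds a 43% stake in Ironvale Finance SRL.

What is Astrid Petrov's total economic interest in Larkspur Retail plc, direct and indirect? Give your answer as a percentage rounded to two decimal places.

90.99%

Astrid reaches Larkspur along 3 paths.
Via Ironvale: 57% × 70% = 39.9%.
Via Arbor → Ironvale: 85% × 43% × 70% = 25.585%.
Via Arbor: 85% × 30% = 25.5%.
Total: 39.9% + 25.585% + 25.5% = 90.985%.
Rounded: 90.99%.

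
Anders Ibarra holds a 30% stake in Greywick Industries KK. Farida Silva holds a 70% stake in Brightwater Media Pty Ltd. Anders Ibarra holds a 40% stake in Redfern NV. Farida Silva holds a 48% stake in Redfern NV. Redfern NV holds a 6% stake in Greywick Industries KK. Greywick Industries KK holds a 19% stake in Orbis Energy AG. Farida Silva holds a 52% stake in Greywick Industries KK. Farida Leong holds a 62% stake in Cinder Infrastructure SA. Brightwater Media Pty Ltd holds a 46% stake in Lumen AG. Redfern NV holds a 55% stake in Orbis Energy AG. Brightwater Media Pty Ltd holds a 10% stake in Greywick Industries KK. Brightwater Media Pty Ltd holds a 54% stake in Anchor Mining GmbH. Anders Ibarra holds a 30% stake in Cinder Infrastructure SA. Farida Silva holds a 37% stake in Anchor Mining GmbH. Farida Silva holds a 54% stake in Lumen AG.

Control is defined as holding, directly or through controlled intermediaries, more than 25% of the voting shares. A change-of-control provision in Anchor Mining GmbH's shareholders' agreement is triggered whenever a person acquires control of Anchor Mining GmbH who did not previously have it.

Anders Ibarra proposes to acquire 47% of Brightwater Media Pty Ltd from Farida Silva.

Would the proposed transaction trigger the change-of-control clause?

The purchase adds only to Anders's holdings (Farida Silva's stake shrinks), so Anders is the only person who could newly come to control Anchor.
Anders holds 40% of Redfern, so Anders controls Redfern.
Anders and Redfern together hold 30% + 6% = 36% of Greywick, so Anders controls Greywick.
Redfern and Greywick together hold 55% + 19% = 74% of Orbis, so Anders controls Orbis.
Anders holds 30% of Cinder, so Anders controls Cinder.
Neither Anders nor any entity Anders controls holds any voting interest in Anchor.
So before the transaction, Anders does not control Anchor.
After the purchase, Anders holds 47% of Brightwater directly, and Farida Silva's stake falls to 23%.
Anders holds 47% of Brightwater, so Anders controls Brightwater.
Brightwater holds 54% of Anchor, so Anders controls Anchor.
Anders did not control Anchor before and does after, so the clause is triggered.

Yes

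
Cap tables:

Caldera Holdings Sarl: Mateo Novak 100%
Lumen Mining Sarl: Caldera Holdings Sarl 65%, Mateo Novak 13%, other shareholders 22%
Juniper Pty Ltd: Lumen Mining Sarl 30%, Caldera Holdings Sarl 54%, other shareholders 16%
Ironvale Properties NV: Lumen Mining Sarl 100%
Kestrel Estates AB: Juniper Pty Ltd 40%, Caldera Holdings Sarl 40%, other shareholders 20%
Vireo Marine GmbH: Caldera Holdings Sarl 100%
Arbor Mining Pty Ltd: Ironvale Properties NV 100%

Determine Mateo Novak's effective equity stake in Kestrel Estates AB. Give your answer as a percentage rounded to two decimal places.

Mateo reaches Kestrel along 4 paths.
Via Caldera → Lumen → Juniper: 100% × 65% × 30% × 40% = 7.8%.
Via Lumen → Juniper: 13% × 30% × 40% = 1.56%.
Via Caldera → Juniper: 100% × 54% × 40% = 21.6%.
Via Caldera: 100% × 40% = 40%.
Total: 7.8% + 1.56% + 21.6% + 40% = 70.96%.

70.96%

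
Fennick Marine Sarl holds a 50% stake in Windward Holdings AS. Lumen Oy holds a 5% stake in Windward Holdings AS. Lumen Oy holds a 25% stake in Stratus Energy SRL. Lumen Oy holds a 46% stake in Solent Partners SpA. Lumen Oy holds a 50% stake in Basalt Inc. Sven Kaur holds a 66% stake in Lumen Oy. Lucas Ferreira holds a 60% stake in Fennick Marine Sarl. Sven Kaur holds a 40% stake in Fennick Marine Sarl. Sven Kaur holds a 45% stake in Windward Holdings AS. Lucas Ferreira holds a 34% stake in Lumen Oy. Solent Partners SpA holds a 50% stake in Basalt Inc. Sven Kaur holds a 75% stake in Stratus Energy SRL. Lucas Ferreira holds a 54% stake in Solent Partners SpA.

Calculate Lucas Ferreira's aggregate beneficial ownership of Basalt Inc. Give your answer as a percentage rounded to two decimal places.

51.82%

Lucas reaches Basalt along 3 paths.
Via Lumen: 34% × 50% = 17%.
Via Solent: 54% × 50% = 27%.
Via Lumen → Solent: 34% × 46% × 50% = 7.82%.
Total: 17% + 27% + 7.82% = 51.82%.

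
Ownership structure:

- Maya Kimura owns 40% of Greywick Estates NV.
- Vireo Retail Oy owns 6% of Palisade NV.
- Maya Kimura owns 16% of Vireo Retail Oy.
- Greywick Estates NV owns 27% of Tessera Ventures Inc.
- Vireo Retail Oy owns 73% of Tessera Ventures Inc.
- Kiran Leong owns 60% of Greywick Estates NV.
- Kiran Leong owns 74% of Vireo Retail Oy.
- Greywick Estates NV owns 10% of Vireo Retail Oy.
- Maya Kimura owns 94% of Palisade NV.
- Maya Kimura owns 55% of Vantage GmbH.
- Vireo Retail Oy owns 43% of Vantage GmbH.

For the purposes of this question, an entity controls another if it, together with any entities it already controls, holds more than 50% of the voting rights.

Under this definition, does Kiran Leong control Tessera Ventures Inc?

Kiran holds 60% of Greywick, so Kiran controls Greywick.
Greywick and Kiran together hold 10% + 74% = 84% of Vireo, so Kiran controls Vireo.
Vireo and Greywick together hold 73% + 27% = 100% of Tessera, so Kiran controls Tessera.

Yes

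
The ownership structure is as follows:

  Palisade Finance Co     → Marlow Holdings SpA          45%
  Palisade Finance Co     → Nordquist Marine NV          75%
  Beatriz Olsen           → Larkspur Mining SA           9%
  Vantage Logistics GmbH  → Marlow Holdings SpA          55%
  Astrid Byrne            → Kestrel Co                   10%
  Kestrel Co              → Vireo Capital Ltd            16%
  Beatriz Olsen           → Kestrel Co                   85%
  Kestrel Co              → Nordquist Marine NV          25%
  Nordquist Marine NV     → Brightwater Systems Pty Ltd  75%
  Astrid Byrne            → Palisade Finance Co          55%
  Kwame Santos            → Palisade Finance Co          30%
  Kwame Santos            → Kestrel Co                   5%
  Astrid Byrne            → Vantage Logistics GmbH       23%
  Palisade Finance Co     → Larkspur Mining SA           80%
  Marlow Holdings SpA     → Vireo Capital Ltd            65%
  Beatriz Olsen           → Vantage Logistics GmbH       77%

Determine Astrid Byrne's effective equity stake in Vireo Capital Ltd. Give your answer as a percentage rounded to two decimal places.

25.91%

Astrid reaches Vireo along 3 paths.
Via Vantage → Marlow: 23% × 55% × 65% = 8.2225%.
Via Palisade → Marlow: 55% × 45% × 65% = 16.0875%.
Via Kestrel: 10% × 16% = 1.6%.
Total: 8.2225% + 16.0875% + 1.6% = 25.91%.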